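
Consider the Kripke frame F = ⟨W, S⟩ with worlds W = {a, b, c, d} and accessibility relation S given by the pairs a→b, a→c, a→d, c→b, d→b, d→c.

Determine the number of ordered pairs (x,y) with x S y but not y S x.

6

Enumerating: (a,b), (a,c), (a,d), (c,b), (d,b), (d,c).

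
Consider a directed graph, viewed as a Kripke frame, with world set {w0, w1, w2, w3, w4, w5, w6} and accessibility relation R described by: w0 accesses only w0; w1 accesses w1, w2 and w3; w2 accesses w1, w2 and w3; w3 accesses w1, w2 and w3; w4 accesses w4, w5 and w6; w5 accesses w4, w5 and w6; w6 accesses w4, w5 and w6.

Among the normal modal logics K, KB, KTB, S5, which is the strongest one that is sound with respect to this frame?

S5

Symmetric (axiom B): yes — every pair in R has its reverse in R.
Reflexive (axiom T): yes — every world is R-related to itself.
Euclidean (axiom 5): yes — any two successors of a common world are R-related.
So F validates K, KB, KTB, S5. The strongest is S5.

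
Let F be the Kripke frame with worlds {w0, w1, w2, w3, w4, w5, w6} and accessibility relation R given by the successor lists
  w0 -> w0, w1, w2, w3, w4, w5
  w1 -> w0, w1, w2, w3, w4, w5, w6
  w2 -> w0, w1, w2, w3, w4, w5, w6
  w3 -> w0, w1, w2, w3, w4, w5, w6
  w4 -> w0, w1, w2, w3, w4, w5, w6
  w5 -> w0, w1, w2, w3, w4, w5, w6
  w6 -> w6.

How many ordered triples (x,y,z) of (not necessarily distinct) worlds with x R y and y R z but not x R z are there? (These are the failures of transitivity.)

5

Enumerating: (w0,w1,w6), (w0,w2,w6), (w0,w3,w6), (w0,w4,w6), (w0,w5,w6).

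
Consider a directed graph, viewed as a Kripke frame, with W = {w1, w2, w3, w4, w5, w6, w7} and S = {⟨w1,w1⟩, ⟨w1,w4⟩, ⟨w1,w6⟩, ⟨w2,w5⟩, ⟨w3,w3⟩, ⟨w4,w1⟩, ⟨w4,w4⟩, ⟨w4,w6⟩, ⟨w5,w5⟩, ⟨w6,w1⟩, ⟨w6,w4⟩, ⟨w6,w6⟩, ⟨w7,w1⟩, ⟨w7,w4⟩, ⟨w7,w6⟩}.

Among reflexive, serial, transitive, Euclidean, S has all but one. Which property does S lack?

reflexive

Reflexive: no — w2 is not related to itself.
Serial: yes — every world has a successor (e.g. w1 S w1).
Transitive: yes — every two-step S-path is closed by a direct edge.
Euclidean: yes — any two successors of a common world are S-related.
Only reflexive fails.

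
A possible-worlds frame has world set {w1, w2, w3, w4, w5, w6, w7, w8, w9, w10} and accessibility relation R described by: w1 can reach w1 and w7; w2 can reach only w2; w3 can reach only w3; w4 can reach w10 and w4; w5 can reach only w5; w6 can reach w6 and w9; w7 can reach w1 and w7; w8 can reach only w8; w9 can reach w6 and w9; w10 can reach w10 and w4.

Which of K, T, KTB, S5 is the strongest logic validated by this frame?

S5

Reflexive (axiom T): yes — every world is R-related to itself.
Symmetric (axiom B): yes — every pair in R has its reverse in R.
Euclidean (axiom 5): yes — any two successors of a common world are R-related.
So F validates K, T, KTB, S5. The strongest is S5.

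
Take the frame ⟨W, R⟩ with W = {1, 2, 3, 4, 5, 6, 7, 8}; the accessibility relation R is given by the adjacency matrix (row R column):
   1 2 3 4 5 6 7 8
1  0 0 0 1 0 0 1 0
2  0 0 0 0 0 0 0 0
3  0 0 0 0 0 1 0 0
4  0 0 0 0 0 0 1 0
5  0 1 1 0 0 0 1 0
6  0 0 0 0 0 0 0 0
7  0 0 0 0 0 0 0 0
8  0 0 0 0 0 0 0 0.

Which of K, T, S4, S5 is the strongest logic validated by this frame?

K

Reflexive (axiom T): no — 1 is not related to itself.
Transitive (axiom 4): no — 5 R 3 and 3 R 6, but not 5 R 6.
Euclidean (axiom 5): no — 1 R 7 and 1 R 4, but not 7 R 4.
So F validates K; T would additionally require R to be reflexive. The strongest is K.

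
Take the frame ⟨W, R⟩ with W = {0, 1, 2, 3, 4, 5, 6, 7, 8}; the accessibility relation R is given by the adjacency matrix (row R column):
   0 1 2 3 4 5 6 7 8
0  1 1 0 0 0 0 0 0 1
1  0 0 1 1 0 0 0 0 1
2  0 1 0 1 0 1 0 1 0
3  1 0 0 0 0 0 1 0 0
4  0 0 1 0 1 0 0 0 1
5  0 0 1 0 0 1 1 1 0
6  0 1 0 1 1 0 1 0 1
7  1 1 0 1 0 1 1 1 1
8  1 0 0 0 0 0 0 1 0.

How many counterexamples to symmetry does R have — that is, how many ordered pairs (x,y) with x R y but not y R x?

Enumerating: (0,1), (1,3), (1,8), (2,3), (2,7), (3,0), (4,2), (4,8), (5,6), (6,1), (6,4), (6,8), (7,0), (7,1), (7,3), (7,6).

16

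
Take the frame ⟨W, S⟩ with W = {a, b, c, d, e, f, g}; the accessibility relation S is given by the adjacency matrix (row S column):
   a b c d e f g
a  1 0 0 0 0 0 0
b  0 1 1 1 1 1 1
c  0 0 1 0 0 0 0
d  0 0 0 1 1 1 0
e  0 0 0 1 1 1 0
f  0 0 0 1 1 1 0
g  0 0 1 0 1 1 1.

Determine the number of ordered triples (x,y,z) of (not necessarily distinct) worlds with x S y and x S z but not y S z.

Enumerating: (b,c,b), (b,c,d), (b,c,e), (b,c,f), (b,c,g), (b,d,b), (b,d,c), (b,d,g), (b,e,b), (b,e,c), (b,e,g), (b,f,b), … and 11 more.
Total: 23.

23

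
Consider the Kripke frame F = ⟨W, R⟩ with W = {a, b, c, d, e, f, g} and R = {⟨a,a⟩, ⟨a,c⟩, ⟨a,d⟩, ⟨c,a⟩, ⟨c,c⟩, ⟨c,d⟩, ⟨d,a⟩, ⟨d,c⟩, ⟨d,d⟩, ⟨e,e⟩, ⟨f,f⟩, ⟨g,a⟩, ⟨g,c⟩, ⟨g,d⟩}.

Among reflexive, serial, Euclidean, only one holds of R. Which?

Reflexive: no — b is not related to itself.
Serial: no — b has no R-successor.
Euclidean: yes — any two successors of a common world are R-related.
Only Euclidean holds.

Euclidean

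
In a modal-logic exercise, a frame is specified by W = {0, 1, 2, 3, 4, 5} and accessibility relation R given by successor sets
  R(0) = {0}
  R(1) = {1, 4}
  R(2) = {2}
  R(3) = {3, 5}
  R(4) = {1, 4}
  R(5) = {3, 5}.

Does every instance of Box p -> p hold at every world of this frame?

Yes

By correspondence theory, T is valid on a frame iff R is reflexive.
Reflexive: yes — every world is R-related to itself.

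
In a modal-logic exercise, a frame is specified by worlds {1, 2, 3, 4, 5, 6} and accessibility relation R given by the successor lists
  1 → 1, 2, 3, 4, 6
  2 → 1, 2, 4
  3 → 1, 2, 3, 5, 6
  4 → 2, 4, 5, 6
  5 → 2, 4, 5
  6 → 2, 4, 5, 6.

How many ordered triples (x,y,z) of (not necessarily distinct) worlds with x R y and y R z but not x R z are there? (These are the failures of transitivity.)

Enumerating: (1,3,5), (1,4,5), (1,6,5), (2,1,3), (2,1,6), (2,4,5), (2,4,6), (3,1,4), (3,2,4), (3,5,4), (3,6,4), (4,2,1), (5,2,1), (5,4,6), (6,2,1).

15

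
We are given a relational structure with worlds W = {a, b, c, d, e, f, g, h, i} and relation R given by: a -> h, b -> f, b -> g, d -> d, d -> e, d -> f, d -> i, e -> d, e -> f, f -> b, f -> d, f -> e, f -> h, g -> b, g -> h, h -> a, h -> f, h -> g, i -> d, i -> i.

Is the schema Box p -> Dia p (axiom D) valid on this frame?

Axiom D corresponds to the accessibility relation being serial.
Serial: no — c has no R-successor.

No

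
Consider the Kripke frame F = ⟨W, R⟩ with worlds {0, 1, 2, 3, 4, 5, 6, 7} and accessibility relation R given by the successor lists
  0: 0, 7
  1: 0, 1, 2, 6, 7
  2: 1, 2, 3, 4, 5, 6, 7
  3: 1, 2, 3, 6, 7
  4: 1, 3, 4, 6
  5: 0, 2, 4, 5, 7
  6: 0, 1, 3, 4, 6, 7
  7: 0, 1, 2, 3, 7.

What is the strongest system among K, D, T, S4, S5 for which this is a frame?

T

Serial (axiom D): yes — every world has a successor (e.g. 0 R 0).
Reflexive (axiom T): yes — every world is R-related to itself.
Transitive (axiom 4): no — 0 R 7 and 7 R 1, but not 0 R 1.
Euclidean (axiom 5): no — 1 R 0 and 1 R 2, but not 0 R 2.
So F validates K, D, T; S4 would additionally require R to be transitive. The strongest is T.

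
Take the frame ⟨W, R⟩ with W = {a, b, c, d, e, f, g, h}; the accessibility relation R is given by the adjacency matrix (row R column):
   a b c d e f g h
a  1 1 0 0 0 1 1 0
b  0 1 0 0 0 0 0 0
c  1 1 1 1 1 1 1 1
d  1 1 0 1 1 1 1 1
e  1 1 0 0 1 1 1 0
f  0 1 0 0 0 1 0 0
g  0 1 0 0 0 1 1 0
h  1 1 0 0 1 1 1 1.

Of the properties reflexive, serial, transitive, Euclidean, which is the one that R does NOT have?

Euclidean

Reflexive: yes — every world is R-related to itself.
Serial: yes — every world has a successor (e.g. a R a).
Transitive: yes — every two-step R-path is closed by a direct edge.
Euclidean: no — a R b and a R f, but not b R f.
Only Euclidean fails.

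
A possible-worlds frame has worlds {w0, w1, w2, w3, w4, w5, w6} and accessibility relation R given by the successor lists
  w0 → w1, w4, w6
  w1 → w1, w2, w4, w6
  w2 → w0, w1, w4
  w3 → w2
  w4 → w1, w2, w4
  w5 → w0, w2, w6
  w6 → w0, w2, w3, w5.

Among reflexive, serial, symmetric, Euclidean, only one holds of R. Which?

serial

Reflexive: no — w0 is not related to itself.
Serial: yes — every world has a successor (e.g. w0 R w1).
Symmetric: no — w0 R w1 but not w1 R w0.
Euclidean: no — w0 R w4 and w0 R w6, but not w4 R w6.
Only serial holds.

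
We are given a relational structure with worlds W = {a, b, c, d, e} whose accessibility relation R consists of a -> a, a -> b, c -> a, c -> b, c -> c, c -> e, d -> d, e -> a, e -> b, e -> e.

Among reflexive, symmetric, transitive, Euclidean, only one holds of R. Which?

transitive

Reflexive: no — b is not related to itself.
Symmetric: no — a R b but not b R a.
Transitive: yes — every two-step R-path is closed by a direct edge.
Euclidean: no — c R a and c R e, but not a R e.
Only transitive holds.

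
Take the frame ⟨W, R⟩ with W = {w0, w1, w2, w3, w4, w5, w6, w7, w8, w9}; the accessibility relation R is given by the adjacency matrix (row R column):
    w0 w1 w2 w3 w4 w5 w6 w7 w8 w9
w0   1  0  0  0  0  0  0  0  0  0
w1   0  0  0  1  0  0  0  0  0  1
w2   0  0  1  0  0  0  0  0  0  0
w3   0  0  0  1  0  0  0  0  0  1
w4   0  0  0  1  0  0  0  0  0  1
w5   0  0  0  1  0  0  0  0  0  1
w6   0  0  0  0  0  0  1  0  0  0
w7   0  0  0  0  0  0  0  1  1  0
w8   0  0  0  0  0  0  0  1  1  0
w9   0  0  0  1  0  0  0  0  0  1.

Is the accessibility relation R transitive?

Transitive: yes — every two-step R-path is closed by a direct edge.

Yes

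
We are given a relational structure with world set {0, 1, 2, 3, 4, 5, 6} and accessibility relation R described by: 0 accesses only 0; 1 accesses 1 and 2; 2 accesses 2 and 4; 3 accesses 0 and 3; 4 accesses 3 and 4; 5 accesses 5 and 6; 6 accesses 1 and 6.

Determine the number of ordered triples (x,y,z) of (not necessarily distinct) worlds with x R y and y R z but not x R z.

Enumerating: (1,2,4), (2,4,3), (4,3,0), (5,6,1), (6,1,2).

5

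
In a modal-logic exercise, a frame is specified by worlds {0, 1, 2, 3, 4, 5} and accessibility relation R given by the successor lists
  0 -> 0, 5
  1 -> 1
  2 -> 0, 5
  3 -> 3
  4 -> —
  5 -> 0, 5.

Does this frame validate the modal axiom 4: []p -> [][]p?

Yes

Axiom 4 corresponds to the accessibility relation being transitive.
Transitive: yes — every two-step R-path is closed by a direct edge.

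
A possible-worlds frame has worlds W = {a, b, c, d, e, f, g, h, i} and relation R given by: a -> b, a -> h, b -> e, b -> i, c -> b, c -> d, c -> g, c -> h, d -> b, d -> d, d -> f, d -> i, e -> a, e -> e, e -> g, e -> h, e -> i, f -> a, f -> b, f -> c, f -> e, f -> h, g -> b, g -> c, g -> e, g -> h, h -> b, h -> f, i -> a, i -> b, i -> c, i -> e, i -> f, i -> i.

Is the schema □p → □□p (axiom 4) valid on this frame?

The schema 4 characterises exactly the transitive frames.
Transitive: no — a R b and b R e, but not a R e.

No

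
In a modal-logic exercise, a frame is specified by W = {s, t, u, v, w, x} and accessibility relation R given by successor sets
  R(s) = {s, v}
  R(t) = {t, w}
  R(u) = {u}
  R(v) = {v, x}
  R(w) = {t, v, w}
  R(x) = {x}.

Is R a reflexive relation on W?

Reflexive: yes — every world is R-related to itself.

Yes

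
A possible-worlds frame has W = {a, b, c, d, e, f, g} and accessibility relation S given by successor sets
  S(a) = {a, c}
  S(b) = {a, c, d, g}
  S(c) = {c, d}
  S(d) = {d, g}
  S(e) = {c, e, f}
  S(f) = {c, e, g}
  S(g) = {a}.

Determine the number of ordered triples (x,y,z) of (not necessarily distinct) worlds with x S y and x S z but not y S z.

22

Enumerating: (a,c,a), (b,a,d), (b,a,g), (b,c,a), (b,c,g), (b,d,a), (b,d,c), (b,g,c), (b,g,d), (b,g,g), (c,d,c), (d,g,d), … and 10 more.
Total: 22.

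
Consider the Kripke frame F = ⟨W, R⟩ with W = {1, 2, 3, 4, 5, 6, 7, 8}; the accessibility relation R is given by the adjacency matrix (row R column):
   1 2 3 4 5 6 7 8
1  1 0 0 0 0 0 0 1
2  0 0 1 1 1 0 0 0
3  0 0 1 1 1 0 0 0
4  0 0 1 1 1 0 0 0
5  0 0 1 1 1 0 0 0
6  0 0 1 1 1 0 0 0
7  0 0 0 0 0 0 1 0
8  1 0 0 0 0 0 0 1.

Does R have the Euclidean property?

Euclidean: yes — any two successors of a common world are R-related.

Yes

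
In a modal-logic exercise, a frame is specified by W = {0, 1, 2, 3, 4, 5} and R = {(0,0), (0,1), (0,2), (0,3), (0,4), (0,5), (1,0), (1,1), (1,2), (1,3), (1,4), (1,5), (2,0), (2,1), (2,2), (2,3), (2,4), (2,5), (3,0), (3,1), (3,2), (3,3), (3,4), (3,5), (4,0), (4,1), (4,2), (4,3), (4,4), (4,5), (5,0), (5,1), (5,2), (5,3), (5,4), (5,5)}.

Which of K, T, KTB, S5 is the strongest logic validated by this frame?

Reflexive (axiom T): yes — every world is R-related to itself.
Symmetric (axiom B): yes — every pair in R has its reverse in R.
Euclidean (axiom 5): yes — any two successors of a common world are R-related.
So F validates K, T, KTB, S5. The strongest is S5.

S5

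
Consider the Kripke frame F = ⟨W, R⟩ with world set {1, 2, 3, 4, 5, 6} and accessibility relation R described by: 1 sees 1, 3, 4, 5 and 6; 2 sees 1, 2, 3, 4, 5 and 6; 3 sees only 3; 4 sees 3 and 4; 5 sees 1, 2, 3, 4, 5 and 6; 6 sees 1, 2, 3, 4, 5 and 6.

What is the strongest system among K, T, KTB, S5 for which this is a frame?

T

Reflexive (axiom T): yes — every world is R-related to itself.
Symmetric (axiom B): no — 1 R 3 but not 3 R 1.
Euclidean (axiom 5): no — 1 R 3 and 1 R 4, but not 3 R 4.
So F validates K, T; KTB would additionally require R to be symmetric. The strongest is T.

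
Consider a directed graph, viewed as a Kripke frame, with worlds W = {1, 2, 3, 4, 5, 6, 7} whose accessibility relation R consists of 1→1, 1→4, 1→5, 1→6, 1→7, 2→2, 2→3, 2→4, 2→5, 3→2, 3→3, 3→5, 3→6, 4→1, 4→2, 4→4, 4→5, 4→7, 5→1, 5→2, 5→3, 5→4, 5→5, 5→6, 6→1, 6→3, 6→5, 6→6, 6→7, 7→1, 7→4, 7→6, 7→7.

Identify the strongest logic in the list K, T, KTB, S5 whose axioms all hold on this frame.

Reflexive (axiom T): yes — every world is R-related to itself.
Symmetric (axiom B): yes — every pair in R has its reverse in R.
Euclidean (axiom 5): no — 1 R 4 and 1 R 6, but not 4 R 6.
So F validates K, T, KTB; S5 would additionally require R to be Euclidean. The strongest is KTB.

KTB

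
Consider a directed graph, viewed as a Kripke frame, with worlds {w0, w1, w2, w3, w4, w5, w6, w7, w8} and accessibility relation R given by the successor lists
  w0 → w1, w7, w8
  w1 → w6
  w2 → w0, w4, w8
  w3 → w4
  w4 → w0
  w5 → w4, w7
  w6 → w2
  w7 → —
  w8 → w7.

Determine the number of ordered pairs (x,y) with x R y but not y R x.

Enumerating: (w0,w1), (w0,w7), (w0,w8), (w1,w6), (w2,w0), (w2,w4), (w2,w8), (w3,w4), (w4,w0), (w5,w4), (w5,w7), (w6,w2), (w8,w7).

13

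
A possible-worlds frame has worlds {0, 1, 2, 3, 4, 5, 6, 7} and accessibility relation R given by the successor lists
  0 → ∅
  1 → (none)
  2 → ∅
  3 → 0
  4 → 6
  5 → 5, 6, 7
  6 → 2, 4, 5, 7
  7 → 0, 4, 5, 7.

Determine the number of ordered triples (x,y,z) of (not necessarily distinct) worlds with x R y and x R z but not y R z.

Enumerating: (3,0,0), (4,6,6), (5,6,6), (5,7,6), (6,2,2), (6,2,4), (6,2,5), (6,2,7), (6,4,2), (6,4,4), (6,4,5), (6,4,7), … and 13 more.
Total: 25.

25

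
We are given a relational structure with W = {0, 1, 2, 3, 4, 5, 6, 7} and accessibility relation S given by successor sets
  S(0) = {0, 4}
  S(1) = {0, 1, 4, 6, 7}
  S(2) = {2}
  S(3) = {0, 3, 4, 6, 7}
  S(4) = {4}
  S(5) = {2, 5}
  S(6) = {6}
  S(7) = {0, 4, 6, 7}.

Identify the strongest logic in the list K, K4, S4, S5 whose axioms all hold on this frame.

S4

Transitive (axiom 4): yes — every two-step S-path is closed by a direct edge.
Reflexive (axiom T): yes — every world is S-related to itself.
Euclidean (axiom 5): no — 1 S 0 and 1 S 6, but not 0 S 6.
So F validates K, K4, S4; S5 would additionally require S to be Euclidean. The strongest is S4.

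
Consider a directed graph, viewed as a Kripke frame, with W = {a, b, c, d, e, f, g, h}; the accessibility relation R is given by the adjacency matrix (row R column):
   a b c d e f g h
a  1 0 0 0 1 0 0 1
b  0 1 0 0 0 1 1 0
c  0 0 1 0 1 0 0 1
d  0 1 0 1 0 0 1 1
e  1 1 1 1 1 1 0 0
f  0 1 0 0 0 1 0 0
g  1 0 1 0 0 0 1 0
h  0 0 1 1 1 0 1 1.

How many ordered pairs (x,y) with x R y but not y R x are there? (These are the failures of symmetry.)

11

Enumerating: (a,h), (b,g), (d,b), (d,g), (e,b), (e,d), (e,f), (g,a), (g,c), (h,e), (h,g).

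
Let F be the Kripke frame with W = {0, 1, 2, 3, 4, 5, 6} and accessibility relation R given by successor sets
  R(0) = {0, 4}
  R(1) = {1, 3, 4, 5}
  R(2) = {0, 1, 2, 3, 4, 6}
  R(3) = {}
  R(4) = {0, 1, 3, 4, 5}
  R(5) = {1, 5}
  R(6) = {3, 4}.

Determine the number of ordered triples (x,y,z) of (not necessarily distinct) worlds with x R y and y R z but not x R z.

Enumerating: (0,4,1), (0,4,3), (0,4,5), (1,4,0), (2,1,5), (2,4,5), (5,1,3), (5,1,4), (6,4,0), (6,4,1), (6,4,5).

11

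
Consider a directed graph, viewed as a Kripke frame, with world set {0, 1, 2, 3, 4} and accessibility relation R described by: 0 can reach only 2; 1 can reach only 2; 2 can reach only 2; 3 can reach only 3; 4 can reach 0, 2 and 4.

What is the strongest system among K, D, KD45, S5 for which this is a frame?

D

Serial (axiom D): yes — every world has a successor (e.g. 0 R 2).
Transitive (axiom 4): yes — every two-step R-path is closed by a direct edge.
Euclidean (axiom 5): no — 4 R 2 and 4 R 0, but not 2 R 0.
Reflexive (axiom T): no — 0 is not related to itself.
So F validates K, D; KD45 would additionally require R to be Euclidean. The strongest is D.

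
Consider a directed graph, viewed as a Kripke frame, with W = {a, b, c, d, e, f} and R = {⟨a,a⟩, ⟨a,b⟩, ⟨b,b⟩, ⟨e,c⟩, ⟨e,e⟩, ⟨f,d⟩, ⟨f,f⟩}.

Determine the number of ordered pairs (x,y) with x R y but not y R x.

3

Enumerating: (a,b), (e,c), (f,d).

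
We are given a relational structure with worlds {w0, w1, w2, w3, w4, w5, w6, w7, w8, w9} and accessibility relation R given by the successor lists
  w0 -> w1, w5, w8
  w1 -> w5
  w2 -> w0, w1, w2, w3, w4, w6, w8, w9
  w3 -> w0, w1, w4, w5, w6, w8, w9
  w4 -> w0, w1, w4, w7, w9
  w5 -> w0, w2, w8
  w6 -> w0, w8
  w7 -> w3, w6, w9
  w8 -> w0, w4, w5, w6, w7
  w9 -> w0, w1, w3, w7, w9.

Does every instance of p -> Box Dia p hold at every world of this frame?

No

By correspondence theory, B is valid on a frame iff R is symmetric.
Symmetric: no — w0 R w1 but not w1 R w0.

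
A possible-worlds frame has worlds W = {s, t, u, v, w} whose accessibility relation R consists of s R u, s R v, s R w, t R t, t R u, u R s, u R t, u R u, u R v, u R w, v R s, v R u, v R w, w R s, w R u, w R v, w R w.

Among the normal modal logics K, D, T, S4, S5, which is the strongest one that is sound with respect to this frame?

D

Serial (axiom D): yes — every world has a successor (e.g. s R u).
Reflexive (axiom T): no — s is not related to itself.
Transitive (axiom 4): no — s R u and u R t, but not s R t.
Euclidean (axiom 5): no — u R s and u R t, but not s R t.
So F validates K, D; T would additionally require R to be reflexive. The strongest is D.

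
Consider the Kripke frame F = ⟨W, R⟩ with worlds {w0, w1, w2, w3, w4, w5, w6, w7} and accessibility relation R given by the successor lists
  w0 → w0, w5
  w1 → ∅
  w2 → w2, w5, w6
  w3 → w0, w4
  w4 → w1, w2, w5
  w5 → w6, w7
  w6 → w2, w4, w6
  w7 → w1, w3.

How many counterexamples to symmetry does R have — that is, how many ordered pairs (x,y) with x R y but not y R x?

12

Enumerating: (w0,w5), (w2,w5), (w3,w0), (w3,w4), (w4,w1), (w4,w2), (w4,w5), (w5,w6), (w5,w7), (w6,w4), (w7,w1), (w7,w3).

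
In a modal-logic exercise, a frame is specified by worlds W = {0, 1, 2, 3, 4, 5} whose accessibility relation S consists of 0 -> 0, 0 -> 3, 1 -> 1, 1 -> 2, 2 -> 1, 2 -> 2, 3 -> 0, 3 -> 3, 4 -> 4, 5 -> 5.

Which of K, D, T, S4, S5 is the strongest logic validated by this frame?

S5

Serial (axiom D): yes — every world has a successor (e.g. 0 S 0).
Reflexive (axiom T): yes — every world is S-related to itself.
Transitive (axiom 4): yes — every two-step S-path is closed by a direct edge.
Euclidean (axiom 5): yes — any two successors of a common world are S-related.
So F validates K, D, T, S4, S5. The strongest is S5.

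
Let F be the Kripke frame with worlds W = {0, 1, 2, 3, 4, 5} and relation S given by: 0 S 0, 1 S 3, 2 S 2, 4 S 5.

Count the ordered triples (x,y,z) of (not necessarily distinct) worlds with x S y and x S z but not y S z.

2

Enumerating: (1,3,3), (4,5,5).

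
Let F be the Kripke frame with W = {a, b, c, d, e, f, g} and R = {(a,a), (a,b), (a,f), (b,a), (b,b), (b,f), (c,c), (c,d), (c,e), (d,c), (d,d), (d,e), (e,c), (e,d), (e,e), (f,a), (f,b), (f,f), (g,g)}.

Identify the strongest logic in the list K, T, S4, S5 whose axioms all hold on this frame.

Reflexive (axiom T): yes — every world is R-related to itself.
Transitive (axiom 4): yes — every two-step R-path is closed by a direct edge.
Euclidean (axiom 5): yes — any two successors of a common world are R-related.
So F validates K, T, S4, S5. The strongest is S5.

S5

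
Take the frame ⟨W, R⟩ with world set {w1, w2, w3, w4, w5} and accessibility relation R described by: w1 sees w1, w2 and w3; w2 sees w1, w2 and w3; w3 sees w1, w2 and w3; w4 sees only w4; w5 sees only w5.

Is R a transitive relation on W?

Transitive: yes — every two-step R-path is closed by a direct edge.

Yes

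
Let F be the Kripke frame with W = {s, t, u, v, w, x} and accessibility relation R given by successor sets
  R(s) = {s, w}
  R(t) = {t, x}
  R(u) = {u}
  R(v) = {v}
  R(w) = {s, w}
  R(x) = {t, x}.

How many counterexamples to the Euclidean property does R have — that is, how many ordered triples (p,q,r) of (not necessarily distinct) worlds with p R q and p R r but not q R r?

R is Euclidean; there are no such tuples.

0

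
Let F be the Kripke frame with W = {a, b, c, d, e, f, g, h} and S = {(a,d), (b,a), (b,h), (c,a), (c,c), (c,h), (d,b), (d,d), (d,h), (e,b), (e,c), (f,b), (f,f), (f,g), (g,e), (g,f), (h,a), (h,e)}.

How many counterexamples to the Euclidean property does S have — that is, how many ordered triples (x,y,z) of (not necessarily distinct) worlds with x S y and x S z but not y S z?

Enumerating: (b,a,a), (b,a,h), (b,h,h), (c,a,a), (c,a,c), (c,a,h), (c,h,c), (c,h,h), (d,b,b), (d,b,d), (d,h,b), (d,h,d), … and 16 more.
Total: 28.

28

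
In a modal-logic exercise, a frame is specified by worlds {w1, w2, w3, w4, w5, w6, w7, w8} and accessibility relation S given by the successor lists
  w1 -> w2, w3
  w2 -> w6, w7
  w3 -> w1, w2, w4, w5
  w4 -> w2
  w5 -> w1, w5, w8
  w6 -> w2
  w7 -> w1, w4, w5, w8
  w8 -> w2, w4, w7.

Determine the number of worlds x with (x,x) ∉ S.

Enumerating: w1, w2, w3, w4, w6, w7, w8.

7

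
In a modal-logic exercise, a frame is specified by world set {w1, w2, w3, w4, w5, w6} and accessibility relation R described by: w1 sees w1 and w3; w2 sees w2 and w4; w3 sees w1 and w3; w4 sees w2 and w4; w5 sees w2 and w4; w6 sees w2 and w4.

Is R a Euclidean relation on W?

Yes

Euclidean: yes — any two successors of a common world are R-related.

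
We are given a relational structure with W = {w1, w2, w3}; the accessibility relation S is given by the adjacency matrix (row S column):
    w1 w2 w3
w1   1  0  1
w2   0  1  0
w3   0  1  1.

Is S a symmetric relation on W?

Symmetric: no — w1 S w3 but not w3 S w1.

No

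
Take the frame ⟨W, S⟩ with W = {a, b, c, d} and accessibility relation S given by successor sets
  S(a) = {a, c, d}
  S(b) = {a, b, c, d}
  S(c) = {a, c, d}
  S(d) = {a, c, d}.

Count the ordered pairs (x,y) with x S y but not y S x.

3

Enumerating: (b,a), (b,c), (b,d).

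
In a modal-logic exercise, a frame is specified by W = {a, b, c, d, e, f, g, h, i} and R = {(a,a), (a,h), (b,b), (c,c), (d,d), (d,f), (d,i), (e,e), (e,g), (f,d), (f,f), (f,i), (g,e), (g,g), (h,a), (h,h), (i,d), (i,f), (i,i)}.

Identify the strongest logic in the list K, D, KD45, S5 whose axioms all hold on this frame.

S5

Serial (axiom D): yes — every world has a successor (e.g. a R a).
Transitive (axiom 4): yes — every two-step R-path is closed by a direct edge.
Euclidean (axiom 5): yes — any two successors of a common world are R-related.
Reflexive (axiom T): yes — every world is R-related to itself.
So F validates K, D, KD45, S5. The strongest is S5.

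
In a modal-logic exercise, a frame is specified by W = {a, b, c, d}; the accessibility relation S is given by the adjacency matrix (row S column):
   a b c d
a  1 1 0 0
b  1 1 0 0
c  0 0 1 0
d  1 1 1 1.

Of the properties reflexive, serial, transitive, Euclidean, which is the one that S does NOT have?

Reflexive: yes — every world is S-related to itself.
Serial: yes — every world has a successor (e.g. a S a).
Transitive: yes — every two-step S-path is closed by a direct edge.
Euclidean: no — d S a and d S c, but not a S c.
Only Euclidean fails.

Euclidean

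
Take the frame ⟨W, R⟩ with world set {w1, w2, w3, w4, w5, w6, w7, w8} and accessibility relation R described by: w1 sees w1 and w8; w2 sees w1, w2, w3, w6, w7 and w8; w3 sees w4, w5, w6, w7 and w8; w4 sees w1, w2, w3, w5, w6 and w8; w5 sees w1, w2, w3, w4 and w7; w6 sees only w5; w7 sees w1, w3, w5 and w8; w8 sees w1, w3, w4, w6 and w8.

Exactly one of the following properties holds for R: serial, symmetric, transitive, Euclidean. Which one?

Serial: yes — every world has a successor (e.g. w1 R w1).
Symmetric: no — w2 R w1 but not w1 R w2.
Transitive: no — w1 R w8 and w8 R w3, but not w1 R w3.
Euclidean: no — w2 R w1 and w2 R w3, but not w1 R w3.
Only serial holds.

serial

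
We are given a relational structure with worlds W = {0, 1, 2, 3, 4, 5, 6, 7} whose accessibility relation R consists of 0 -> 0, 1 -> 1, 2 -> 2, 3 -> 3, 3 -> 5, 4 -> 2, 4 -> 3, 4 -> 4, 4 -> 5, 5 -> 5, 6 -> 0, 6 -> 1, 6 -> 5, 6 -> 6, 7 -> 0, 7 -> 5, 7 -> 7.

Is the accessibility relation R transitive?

Transitive: yes — every two-step R-path is closed by a direct edge.

Yes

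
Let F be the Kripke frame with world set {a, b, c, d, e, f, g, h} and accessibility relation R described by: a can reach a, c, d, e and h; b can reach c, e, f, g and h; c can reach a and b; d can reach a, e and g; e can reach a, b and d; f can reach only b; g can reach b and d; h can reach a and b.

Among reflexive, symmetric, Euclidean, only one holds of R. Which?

Reflexive: no — b is not related to itself.
Symmetric: yes — every pair in R has its reverse in R.
Euclidean: no — a R c and a R d, but not c R d.
Only symmetric holds.

symmetric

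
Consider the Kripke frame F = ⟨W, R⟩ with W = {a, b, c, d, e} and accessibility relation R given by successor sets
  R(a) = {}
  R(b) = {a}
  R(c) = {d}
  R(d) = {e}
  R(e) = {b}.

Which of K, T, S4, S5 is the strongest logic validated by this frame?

K

Reflexive (axiom T): no — a is not related to itself.
Transitive (axiom 4): no — c R d and d R e, but not c R e.
Euclidean (axiom 5): no — b R a and b R a, but not a R a.
So F validates K; T would additionally require R to be reflexive. The strongest is K.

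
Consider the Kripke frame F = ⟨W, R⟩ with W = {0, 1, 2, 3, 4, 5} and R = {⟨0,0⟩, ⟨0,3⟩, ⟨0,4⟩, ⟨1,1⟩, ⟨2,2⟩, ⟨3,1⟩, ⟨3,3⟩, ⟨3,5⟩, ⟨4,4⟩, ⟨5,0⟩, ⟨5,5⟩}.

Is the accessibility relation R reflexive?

Reflexive: yes — every world is R-related to itself.

Yes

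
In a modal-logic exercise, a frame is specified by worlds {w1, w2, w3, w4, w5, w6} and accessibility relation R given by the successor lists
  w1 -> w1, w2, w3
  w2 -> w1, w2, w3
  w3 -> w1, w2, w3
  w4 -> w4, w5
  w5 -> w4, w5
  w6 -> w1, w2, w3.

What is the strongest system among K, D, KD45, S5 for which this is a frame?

Serial (axiom D): yes — every world has a successor (e.g. w1 R w1).
Transitive (axiom 4): yes — every two-step R-path is closed by a direct edge.
Euclidean (axiom 5): yes — any two successors of a common world are R-related.
Reflexive (axiom T): no — w6 is not related to itself.
So F validates K, D, KD45; S5 would additionally require R to be reflexive. The strongest is KD45.

KD45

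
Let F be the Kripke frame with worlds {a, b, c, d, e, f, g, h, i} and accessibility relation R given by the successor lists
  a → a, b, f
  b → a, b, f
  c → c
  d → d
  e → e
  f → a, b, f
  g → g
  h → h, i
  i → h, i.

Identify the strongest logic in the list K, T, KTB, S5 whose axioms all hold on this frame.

Reflexive (axiom T): yes — every world is R-related to itself.
Symmetric (axiom B): yes — every pair in R has its reverse in R.
Euclidean (axiom 5): yes — any two successors of a common world are R-related.
So F validates K, T, KTB, S5. The strongest is S5.

S5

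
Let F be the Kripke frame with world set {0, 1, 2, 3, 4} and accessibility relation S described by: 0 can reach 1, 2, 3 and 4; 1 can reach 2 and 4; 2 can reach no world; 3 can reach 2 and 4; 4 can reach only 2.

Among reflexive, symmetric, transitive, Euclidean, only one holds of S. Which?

Reflexive: no — 0 is not related to itself.
Symmetric: no — 0 S 1 but not 1 S 0.
Transitive: yes — every two-step S-path is closed by a direct edge.
Euclidean: no — 0 S 1 and 0 S 3, but not 1 S 3.
Only transitive holds.

transitive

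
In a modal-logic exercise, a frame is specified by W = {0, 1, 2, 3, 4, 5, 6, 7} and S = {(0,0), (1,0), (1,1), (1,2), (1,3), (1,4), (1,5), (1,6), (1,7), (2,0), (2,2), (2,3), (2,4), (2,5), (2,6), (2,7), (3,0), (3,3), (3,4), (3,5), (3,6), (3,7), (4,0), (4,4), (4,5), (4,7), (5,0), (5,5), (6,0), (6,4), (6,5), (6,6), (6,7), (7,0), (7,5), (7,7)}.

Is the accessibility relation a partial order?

Yes

Reflexive: yes — every world is S-related to itself.
Transitive: yes — every two-step S-path is closed by a direct edge.
Antisymmetric: yes — no distinct pair is related both ways.
So S is a partial order.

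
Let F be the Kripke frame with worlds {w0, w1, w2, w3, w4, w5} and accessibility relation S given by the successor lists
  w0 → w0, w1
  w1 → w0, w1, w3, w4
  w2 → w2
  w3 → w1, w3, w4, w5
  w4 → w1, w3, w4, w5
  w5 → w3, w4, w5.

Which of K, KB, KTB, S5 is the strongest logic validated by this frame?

KTB

Symmetric (axiom B): yes — every pair in S has its reverse in S.
Reflexive (axiom T): yes — every world is S-related to itself.
Euclidean (axiom 5): no — w1 S w0 and w1 S w3, but not w0 S w3.
So F validates K, KB, KTB; S5 would additionally require S to be Euclidean. The strongest is KTB.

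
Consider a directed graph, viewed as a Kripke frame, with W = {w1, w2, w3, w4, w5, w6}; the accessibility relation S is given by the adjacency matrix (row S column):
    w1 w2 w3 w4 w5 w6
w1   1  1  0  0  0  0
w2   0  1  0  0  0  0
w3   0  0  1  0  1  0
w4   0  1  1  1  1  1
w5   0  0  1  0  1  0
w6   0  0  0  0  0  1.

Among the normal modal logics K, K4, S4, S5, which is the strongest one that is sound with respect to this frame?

Transitive (axiom 4): yes — every two-step S-path is closed by a direct edge.
Reflexive (axiom T): yes — every world is S-related to itself.
Euclidean (axiom 5): no — w4 S w2 and w4 S w3, but not w2 S w3.
So F validates K, K4, S4; S5 would additionally require S to be Euclidean. The strongest is S4.

S4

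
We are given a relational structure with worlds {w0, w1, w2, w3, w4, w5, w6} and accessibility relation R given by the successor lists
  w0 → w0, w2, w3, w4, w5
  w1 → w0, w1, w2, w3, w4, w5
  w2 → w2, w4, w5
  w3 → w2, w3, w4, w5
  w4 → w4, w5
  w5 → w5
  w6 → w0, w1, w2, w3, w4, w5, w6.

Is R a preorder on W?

Reflexive: yes — every world is R-related to itself.
Transitive: yes — every two-step R-path is closed by a direct edge.
So R is a preorder.

Yes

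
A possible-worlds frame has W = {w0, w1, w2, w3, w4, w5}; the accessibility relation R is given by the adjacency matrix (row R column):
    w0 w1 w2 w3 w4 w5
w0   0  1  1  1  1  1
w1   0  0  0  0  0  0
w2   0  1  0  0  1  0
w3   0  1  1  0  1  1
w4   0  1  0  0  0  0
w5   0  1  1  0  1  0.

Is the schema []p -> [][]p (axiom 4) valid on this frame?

By correspondence theory, 4 is valid on a frame iff R is transitive.
Transitive: yes — every two-step R-path is closed by a direct edge.

Yes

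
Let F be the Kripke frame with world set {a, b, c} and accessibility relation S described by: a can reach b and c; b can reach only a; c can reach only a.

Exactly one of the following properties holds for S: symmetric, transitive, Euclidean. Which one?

symmetric

Symmetric: yes — every pair in S has its reverse in S.
Transitive: no — b S a and a S c, but not b S c.
Euclidean: no — a S b and a S c, but not b S c.
Only symmetric holds.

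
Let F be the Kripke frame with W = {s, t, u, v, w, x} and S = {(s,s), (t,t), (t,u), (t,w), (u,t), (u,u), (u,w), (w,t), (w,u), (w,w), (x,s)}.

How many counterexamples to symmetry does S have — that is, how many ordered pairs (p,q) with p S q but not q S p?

1

Enumerating: (x,s).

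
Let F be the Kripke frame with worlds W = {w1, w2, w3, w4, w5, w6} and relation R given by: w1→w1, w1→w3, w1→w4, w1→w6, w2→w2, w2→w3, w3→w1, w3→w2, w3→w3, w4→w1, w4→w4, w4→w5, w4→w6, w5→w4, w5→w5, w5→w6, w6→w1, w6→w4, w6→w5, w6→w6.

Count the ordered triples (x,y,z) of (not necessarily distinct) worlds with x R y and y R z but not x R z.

Enumerating: (w1,w3,w2), (w1,w4,w5), (w1,w6,w5), (w2,w3,w1), (w3,w1,w4), (w3,w1,w6), (w4,w1,w3), (w5,w4,w1), (w5,w6,w1), (w6,w1,w3).

10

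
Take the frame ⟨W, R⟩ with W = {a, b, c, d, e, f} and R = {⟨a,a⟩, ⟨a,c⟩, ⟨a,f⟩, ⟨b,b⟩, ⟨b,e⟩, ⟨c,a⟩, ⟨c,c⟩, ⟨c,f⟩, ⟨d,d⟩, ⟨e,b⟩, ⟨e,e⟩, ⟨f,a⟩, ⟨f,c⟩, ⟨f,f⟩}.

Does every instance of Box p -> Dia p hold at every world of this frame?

Yes

The schema D characterises exactly the serial frames.
Serial: yes — every world has a successor (e.g. a R a).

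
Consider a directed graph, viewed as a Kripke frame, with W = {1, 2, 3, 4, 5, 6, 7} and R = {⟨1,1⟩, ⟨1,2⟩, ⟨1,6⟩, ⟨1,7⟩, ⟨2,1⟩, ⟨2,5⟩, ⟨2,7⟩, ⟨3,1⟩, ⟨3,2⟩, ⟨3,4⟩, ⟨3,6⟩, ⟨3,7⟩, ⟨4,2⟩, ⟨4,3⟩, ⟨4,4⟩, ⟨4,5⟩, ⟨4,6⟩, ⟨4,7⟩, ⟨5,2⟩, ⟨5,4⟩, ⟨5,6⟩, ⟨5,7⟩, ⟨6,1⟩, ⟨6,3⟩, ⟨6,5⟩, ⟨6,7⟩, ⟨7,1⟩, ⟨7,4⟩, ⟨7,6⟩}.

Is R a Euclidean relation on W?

Euclidean: no — 1 R 2 and 1 R 6, but not 2 R 6.

No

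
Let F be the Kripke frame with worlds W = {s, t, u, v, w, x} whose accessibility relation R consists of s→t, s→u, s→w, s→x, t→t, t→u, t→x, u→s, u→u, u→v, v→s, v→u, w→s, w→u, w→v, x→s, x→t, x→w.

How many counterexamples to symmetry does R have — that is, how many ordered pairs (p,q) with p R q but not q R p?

6

Enumerating: (s,t), (t,u), (v,s), (w,u), (w,v), (x,w).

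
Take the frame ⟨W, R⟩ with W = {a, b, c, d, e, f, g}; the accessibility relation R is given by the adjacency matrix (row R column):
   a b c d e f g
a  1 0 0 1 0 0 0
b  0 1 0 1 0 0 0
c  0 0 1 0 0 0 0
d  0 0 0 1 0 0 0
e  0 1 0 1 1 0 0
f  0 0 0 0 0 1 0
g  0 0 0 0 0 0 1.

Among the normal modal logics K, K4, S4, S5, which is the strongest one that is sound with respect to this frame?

Transitive (axiom 4): yes — every two-step R-path is closed by a direct edge.
Reflexive (axiom T): yes — every world is R-related to itself.
Euclidean (axiom 5): no — e R d and e R b, but not d R b.
So F validates K, K4, S4; S5 would additionally require R to be Euclidean. The strongest is S4.

S4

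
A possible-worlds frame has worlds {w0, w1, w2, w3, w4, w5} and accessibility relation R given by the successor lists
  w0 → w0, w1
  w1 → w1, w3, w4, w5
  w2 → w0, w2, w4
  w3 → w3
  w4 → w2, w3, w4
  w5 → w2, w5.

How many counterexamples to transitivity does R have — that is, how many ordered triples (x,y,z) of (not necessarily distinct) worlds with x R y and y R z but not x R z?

10

Enumerating: (w0,w1,w3), (w0,w1,w4), (w0,w1,w5), (w1,w4,w2), (w1,w5,w2), (w2,w0,w1), (w2,w4,w3), (w4,w2,w0), (w5,w2,w0), (w5,w2,w4).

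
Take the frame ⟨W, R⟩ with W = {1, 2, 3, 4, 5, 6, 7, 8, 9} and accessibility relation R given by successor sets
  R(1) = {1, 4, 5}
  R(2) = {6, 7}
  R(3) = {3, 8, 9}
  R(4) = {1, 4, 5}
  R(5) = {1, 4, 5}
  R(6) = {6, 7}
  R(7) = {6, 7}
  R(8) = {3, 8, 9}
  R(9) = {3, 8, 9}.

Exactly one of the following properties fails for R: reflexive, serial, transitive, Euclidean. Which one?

reflexive

Reflexive: no — 2 is not related to itself.
Serial: yes — every world has a successor (e.g. 1 R 1).
Transitive: yes — every two-step R-path is closed by a direct edge.
Euclidean: yes — any two successors of a common world are R-related.
Only reflexive fails.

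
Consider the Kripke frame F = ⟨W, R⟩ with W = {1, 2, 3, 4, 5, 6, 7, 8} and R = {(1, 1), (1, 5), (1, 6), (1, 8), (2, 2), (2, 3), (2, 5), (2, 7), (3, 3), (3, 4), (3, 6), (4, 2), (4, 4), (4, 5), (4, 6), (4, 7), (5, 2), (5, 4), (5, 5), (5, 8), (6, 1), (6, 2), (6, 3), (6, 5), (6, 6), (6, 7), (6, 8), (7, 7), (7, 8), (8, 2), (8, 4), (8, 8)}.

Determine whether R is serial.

Serial: yes — every world has a successor (e.g. 1 R 1).

Yes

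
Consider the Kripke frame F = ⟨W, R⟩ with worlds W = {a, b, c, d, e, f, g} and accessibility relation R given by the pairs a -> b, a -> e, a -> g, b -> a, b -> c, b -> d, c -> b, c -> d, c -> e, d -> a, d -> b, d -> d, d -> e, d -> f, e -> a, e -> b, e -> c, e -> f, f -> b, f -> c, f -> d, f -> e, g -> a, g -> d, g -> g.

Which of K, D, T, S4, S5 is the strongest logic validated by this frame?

Serial (axiom D): yes — every world has a successor (e.g. a R b).
Reflexive (axiom T): no — a is not related to itself.
Transitive (axiom 4): no — a R b and b R c, but not a R c.
Euclidean (axiom 5): no — a R b and a R e, but not b R e.
So F validates K, D; T would additionally require R to be reflexive. The strongest is D.

D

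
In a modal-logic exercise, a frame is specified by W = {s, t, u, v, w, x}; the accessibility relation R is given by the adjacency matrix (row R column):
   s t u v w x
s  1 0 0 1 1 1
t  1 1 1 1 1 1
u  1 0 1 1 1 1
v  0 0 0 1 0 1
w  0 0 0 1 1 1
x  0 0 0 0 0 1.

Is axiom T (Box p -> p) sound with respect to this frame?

The schema T characterises exactly the reflexive frames.
Reflexive: yes — every world is R-related to itself.

Yes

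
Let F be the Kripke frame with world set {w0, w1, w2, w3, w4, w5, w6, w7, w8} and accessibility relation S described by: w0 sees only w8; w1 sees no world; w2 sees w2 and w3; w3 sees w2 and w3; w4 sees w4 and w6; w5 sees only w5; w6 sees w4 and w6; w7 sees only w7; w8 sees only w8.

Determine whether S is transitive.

Transitive: yes — every two-step S-path is closed by a direct edge.

Yes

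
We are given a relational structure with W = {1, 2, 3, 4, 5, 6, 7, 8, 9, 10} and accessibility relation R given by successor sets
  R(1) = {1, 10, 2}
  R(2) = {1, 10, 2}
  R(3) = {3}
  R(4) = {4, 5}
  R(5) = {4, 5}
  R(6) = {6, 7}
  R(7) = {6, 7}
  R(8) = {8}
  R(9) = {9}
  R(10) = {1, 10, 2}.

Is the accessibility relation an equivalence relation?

Yes

Reflexive: yes — every world is R-related to itself.
Symmetric: yes — every pair in R has its reverse in R.
Transitive: yes — every two-step R-path is closed by a direct edge.
So R is an equivalence relation.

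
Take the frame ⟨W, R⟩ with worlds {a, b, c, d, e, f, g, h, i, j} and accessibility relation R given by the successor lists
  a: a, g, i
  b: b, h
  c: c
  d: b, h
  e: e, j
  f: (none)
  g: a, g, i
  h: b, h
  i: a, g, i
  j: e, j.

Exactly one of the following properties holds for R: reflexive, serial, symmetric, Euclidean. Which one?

Reflexive: no — d is not related to itself.
Serial: no — f has no R-successor.
Symmetric: no — d R b but not b R d.
Euclidean: yes — any two successors of a common world are R-related.
Only Euclidean holds.

Euclidean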